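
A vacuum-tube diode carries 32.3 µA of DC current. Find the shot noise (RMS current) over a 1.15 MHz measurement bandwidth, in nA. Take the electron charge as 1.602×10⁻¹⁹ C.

I_n = √(2qI·B)
2qI·B = 2 × 1.602×10⁻¹⁹ × 3.23×10⁻⁵ × 1.15×10⁶ = 1.19×10⁻¹⁷ A²
I_n = √(1.19×10⁻¹⁷) = 3.45×10⁻⁹ A = 3.45 nA

3.45 nA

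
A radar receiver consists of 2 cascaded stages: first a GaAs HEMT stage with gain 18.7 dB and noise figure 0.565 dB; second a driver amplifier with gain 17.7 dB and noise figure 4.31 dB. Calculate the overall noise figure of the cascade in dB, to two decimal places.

Convert to linear (a loss of L dB is a gain of −L dB): F_i = 10^(NF_i/10), G_i = 10^(G_i,dB/10)
  Stage 1: F_1 = 10^(0.565/10) = 1.139, G_1 = 10^(18.7/10) = 74.13
  Stage 2: F_2 = 10^(4.31/10) = 2.698, G_2 = 10^(17.7/10) = 58.88
Friis cascade:
  F = 1.139 + (2.698 − 1)/74.13 = 1.162
NF = 10 log₁₀(1.162) = 0.65 dB

0.65 dB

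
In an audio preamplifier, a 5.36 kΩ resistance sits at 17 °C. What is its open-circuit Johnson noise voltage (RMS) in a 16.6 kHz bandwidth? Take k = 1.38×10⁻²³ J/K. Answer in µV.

T = 17 °C + 273.15 = 290.15 K
V_n = √(4kTRB)
4kTRB = 4 × 1.38×10⁻²³ × 290.15 × 5.36×10³ × 1.66×10⁴ = 1.43×10⁻¹² V²
V_n = √(1.43×10⁻¹²) = 1.19×10⁻⁶ V = 1.19 µV

1.19 µV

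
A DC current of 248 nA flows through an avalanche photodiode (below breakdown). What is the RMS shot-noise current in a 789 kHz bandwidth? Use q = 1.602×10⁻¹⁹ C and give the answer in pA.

250 pA

I_n = √(2qI·B)
2qI·B = 2 × 1.602×10⁻¹⁹ × 2.48×10⁻⁷ × 7.89×10⁵ = 6.27×10⁻²⁰ A²
I_n = √(6.27×10⁻²⁰) = 2.50×10⁻¹⁰ A = 250 pA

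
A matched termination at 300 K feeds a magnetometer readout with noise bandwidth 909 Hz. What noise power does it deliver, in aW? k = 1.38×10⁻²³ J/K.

P_n = kTB = 1.38×10⁻²³ × 300 × 9.09×10² = 3.76×10⁻¹⁸ W = 3.76 aW

3.76 aW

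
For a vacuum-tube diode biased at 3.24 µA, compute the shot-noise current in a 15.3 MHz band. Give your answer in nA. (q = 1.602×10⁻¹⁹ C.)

3.99 nA

I_n = √(2qI·B)
2qI·B = 2 × 1.602×10⁻¹⁹ × 3.24×10⁻⁶ × 1.53×10⁷ = 1.59×10⁻¹⁷ A²
I_n = √(1.59×10⁻¹⁷) = 3.99×10⁻⁹ A = 3.99 nA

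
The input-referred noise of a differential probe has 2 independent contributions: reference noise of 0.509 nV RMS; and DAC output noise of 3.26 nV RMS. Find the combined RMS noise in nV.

Uncorrelated sources add in power (mean-square): V_tot = √(ΣV_i²)
V_tot = √[(5.09×10⁻¹⁰)² + (3.26×10⁻⁹)²] = 3.30×10⁻⁹ V = 3.30 nV

3.30 nV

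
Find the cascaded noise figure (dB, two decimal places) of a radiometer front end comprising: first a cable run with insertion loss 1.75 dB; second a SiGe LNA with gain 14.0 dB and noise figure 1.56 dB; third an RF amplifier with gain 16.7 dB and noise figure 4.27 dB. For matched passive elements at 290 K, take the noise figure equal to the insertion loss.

Convert to linear (a loss of L dB is a gain of −L dB): F_i = 10^(NF_i/10), G_i = 10^(G_i,dB/10)
  Stage 1: F_1 = 10^(1.75/10) = 1.496, G_1 = 10^(−1.75/10) = 0.6683
  Stage 2: F_2 = 10^(1.56/10) = 1.432, G_2 = 10^(14.0/10) = 25.12
  Stage 3: F_3 = 10^(4.27/10) = 2.673, G_3 = 10^(16.7/10) = 46.77
Friis cascade:
  F = 1.496 + (1.432 − 1)/0.6683 + (2.673 − 1)/16.79 = 2.243
NF = 10 log₁₀(2.243) = 3.51 dB

3.51 dB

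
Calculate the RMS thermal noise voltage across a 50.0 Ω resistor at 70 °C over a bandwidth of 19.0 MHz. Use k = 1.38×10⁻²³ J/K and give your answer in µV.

T = 70 °C + 273.15 = 343.15 K
V_n = √(4kTRB)
4kTRB = 4 × 1.38×10⁻²³ × 343.15 × 5.00×10¹ × 1.90×10⁷ = 1.80×10⁻¹¹ V²
V_n = √(1.80×10⁻¹¹) = 4.24×10⁻⁶ V = 4.24 µV

4.24 µV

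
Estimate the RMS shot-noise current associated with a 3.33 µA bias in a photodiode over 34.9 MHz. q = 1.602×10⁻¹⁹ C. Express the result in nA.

I_n = √(2qI·B)
2qI·B = 2 × 1.602×10⁻¹⁹ × 3.33×10⁻⁶ × 3.49×10⁷ = 3.72×10⁻¹⁷ A²
I_n = √(3.72×10⁻¹⁷) = 6.10×10⁻⁹ A = 6.10 nA

6.10 nA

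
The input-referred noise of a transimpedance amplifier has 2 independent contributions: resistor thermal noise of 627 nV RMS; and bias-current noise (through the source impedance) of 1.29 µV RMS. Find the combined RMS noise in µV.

1.43 µV

Uncorrelated sources add in power (mean-square): V_tot = √(ΣV_i²)
V_tot = √[(6.27×10⁻⁷)² + (1.29×10⁻⁶)²] = 1.43×10⁻⁶ V = 1.43 µV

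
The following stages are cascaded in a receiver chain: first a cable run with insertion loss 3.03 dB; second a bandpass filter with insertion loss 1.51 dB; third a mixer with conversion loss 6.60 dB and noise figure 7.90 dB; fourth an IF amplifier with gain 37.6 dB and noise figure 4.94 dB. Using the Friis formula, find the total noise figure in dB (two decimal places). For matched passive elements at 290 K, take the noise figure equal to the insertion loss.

Convert to linear (a loss of L dB is a gain of −L dB): F_i = 10^(NF_i/10), G_i = 10^(G_i,dB/10)
  Stage 1: F_1 = 10^(3.03/10) = 2.009, G_1 = 10^(−3.03/10) = 0.4977
  Stage 2: F_2 = 10^(1.51/10) = 1.416, G_2 = 10^(−1.51/10) = 0.7063
  Stage 3: F_3 = 10^(7.90/10) = 6.166, G_3 = 10^(−6.60/10) = 0.2188
  Stage 4: F_4 = 10^(4.94/10) = 3.119, G_4 = 10^(37.6/10) = 5754
Friis cascade:
  F = 2.009 + (1.416 − 1)/0.4977 + (6.166 − 1)/0.3516 + (3.119 − 1)/0.07691 = 45.09
NF = 10 log₁₀(45.09) = 16.54 dB

16.54 dB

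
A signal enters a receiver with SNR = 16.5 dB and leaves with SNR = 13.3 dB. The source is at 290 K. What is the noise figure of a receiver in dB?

NF (dB) = SNR_in(dB) − SNR_out(dB) when the source is at T₀
NF = 16.5 − 13.3 = 3.2 dB

3.2 dB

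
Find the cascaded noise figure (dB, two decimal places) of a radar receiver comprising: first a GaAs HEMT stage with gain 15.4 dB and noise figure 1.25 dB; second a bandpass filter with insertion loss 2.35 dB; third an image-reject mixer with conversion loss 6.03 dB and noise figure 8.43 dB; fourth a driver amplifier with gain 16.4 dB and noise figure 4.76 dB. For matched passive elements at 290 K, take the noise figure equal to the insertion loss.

3.11 dB

Convert to linear (a loss of L dB is a gain of −L dB): F_i = 10^(NF_i/10), G_i = 10^(G_i,dB/10)
  Stage 1: F_1 = 10^(1.25/10) = 1.334, G_1 = 10^(15.4/10) = 34.67
  Stage 2: F_2 = 10^(2.35/10) = 1.718, G_2 = 10^(−2.35/10) = 0.5821
  Stage 3: F_3 = 10^(8.43/10) = 6.966, G_3 = 10^(−6.03/10) = 0.2495
  Stage 4: F_4 = 10^(4.76/10) = 2.992, G_4 = 10^(16.4/10) = 43.65
Friis cascade:
  F = 1.334 + (1.718 − 1)/34.67 + (6.966 − 1)/20.18 + (2.992 − 1)/5.035 = 2.046
NF = 10 log₁₀(2.046) = 3.11 dB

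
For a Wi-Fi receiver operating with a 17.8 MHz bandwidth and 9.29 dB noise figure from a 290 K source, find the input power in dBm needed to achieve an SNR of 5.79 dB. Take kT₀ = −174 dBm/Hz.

Sensitivity = −174 + 10 log₁₀(B) + NF + SNR_min
= −174 + 72.5 + 9.29 + 5.79
= −86.42 dBm → −86.4 dBm

−86.4 dBm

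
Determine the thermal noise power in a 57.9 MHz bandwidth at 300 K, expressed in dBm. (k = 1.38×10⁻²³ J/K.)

P_n = kTB = 1.38×10⁻²³ × 300 × 5.79×10⁷ = 2.40×10⁻¹³ W
In dBm: 10 log₁₀(2.40×10⁻¹³ / 10⁻³) = −96.2 dBm

−96.2 dBm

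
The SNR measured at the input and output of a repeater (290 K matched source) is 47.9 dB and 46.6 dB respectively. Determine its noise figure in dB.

NF (dB) = SNR_in(dB) − SNR_out(dB) when the source is at T₀
NF = 47.9 − 46.6 = 1.3 dB

1.3 dB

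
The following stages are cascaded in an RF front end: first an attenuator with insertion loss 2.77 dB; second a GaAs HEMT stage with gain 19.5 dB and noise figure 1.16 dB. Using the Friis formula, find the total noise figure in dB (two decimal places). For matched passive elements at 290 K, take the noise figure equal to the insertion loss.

Convert to linear (a loss of L dB is a gain of −L dB): F_i = 10^(NF_i/10), G_i = 10^(G_i,dB/10)
  Stage 1: F_1 = 10^(2.77/10) = 1.892, G_1 = 10^(−2.77/10) = 0.5284
  Stage 2: F_2 = 10^(1.16/10) = 1.306, G_2 = 10^(19.5/10) = 89.13
Friis cascade:
  F = 1.892 + (1.306 − 1)/0.5284 = 2.472
NF = 10 log₁₀(2.472) = 3.93 dB

3.93 dB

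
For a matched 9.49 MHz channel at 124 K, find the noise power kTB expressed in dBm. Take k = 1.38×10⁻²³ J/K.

−107.9 dBm

P_n = kTB = 1.38×10⁻²³ × 124 × 9.49×10⁶ = 1.62×10⁻¹⁴ W
In dBm: 10 log₁₀(1.62×10⁻¹⁴ / 10⁻³) = −107.9 dBm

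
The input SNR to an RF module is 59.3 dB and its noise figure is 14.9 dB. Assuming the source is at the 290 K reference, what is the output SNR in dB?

44.4 dB

By definition F = SNR_in/SNR_out, so in dB: SNR_out = SNR_in − NF
SNR_out = 59.3 − 14.9 = 44.4 dB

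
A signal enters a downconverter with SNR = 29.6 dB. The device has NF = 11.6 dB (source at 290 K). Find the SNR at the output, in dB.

18.0 dB

By definition F = SNR_in/SNR_out, so in dB: SNR_out = SNR_in − NF
SNR_out = 29.6 − 11.6 = 18.0 dB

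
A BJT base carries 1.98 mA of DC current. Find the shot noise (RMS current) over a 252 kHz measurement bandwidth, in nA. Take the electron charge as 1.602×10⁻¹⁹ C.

12.6 nA

I_n = √(2qI·B)
2qI·B = 2 × 1.602×10⁻¹⁹ × 1.98×10⁻³ × 2.52×10⁵ = 1.60×10⁻¹⁶ A²
I_n = √(1.60×10⁻¹⁶) = 1.26×10⁻⁸ A = 12.6 nA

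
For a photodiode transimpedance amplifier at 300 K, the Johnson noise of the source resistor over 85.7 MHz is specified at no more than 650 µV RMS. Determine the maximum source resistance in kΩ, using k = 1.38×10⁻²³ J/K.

Johnson–Nyquist: V_n = √(4kTRB) ⇒ R = V_n² / (4kTB)
4kTB = 4 × 1.38×10⁻²³ × 300 × 8.57×10⁷ = 1.42×10⁻¹²
R = (6.50×10⁻⁴)² / 1.42×10⁻¹² = 2.98×10⁵ Ω = 298 kΩ

298 kΩ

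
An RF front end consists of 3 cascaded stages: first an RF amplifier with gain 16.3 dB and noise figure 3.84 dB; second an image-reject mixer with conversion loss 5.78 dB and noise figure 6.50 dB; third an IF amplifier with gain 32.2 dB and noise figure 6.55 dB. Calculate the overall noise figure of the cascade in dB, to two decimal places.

Convert to linear (a loss of L dB is a gain of −L dB): F_i = 10^(NF_i/10), G_i = 10^(G_i,dB/10)
  Stage 1: F_1 = 10^(3.84/10) = 2.421, G_1 = 10^(16.3/10) = 42.66
  Stage 2: F_2 = 10^(6.50/10) = 4.467, G_2 = 10^(−5.78/10) = 0.2642
  Stage 3: F_3 = 10^(6.55/10) = 4.519, G_3 = 10^(32.2/10) = 1660
Friis cascade:
  F = 2.421 + (4.467 − 1)/42.66 + (4.519 − 1)/11.27 = 2.814
NF = 10 log₁₀(2.814) = 4.49 dB

4.49 dB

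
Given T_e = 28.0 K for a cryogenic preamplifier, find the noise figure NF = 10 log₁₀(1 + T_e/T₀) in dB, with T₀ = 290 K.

0.400 dB

F = 1 + T_e/T₀ = 1 + 28.0/290 = 1.09655
NF = 10 log₁₀(1.09655) = 0.400 dB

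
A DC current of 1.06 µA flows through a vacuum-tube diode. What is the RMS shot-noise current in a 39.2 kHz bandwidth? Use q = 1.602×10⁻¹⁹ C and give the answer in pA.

115 pA

I_n = √(2qI·B)
2qI·B = 2 × 1.602×10⁻¹⁹ × 1.06×10⁻⁶ × 3.92×10⁴ = 1.33×10⁻²⁰ A²
I_n = √(1.33×10⁻²⁰) = 1.15×10⁻¹⁰ A = 115 pA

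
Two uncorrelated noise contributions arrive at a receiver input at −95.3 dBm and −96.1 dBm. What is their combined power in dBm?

Convert to linear, add, convert back:
P₁ = 2.95×10⁻¹³ W, P₂ = 2.45×10⁻¹³ W
P_tot = 5.41×10⁻¹³ W → 10 log₁₀(P_tot / 10⁻³) = −92.7 dBm

−92.7 dBm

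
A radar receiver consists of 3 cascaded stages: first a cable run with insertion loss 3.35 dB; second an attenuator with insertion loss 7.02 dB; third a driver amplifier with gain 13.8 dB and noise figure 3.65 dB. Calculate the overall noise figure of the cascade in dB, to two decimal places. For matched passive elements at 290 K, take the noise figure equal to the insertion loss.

14.02 dB

Convert to linear (a loss of L dB is a gain of −L dB): F_i = 10^(NF_i/10), G_i = 10^(G_i,dB/10)
  Stage 1: F_1 = 10^(3.35/10) = 2.163, G_1 = 10^(−3.35/10) = 0.4624
  Stage 2: F_2 = 10^(7.02/10) = 5.035, G_2 = 10^(−7.02/10) = 0.1986
  Stage 3: F_3 = 10^(3.65/10) = 2.317, G_3 = 10^(13.8/10) = 23.99
Friis cascade:
  F = 2.163 + (5.035 − 1)/0.4624 + (2.317 − 1)/0.09183 = 25.23
NF = 10 log₁₀(25.23) = 14.02 dB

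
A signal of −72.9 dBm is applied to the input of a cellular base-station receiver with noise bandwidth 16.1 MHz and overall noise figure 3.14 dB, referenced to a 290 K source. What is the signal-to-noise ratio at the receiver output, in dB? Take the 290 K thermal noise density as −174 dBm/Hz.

25.9 dB

Noise floor: N = −174 + 10 log₁₀(B) + NF
10 log₁₀(1.61×10⁷) = 72.07 dB
N = −174 + 72.07 + 3.14 = −98.79 dBm
SNR = P_sig − N = −72.9 − (−98.79) = 25.89 dB → 25.9 dB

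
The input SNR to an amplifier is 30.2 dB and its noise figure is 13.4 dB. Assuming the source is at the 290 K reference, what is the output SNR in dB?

By definition F = SNR_in/SNR_out, so in dB: SNR_out = SNR_in − NF
SNR_out = 30.2 − 13.4 = 16.8 dB

16.8 dB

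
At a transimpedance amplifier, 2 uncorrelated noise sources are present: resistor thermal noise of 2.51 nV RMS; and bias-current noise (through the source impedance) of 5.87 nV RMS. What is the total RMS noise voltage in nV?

Uncorrelated sources add in power (mean-square): V_tot = √(ΣV_i²)
V_tot = √[(2.51×10⁻⁹)² + (5.87×10⁻⁹)²] = 6.38×10⁻⁹ V = 6.38 nV

6.38 nV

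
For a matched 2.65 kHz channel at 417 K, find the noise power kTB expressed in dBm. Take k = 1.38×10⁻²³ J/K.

P_n = kTB = 1.38×10⁻²³ × 417 × 2.65×10³ = 1.52×10⁻¹⁷ W
In dBm: 10 log₁₀(1.52×10⁻¹⁷ / 10⁻³) = −138.2 dBm

−138.2 dBm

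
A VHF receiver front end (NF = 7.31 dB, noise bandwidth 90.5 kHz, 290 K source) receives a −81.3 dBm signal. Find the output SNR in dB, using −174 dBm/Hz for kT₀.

Noise floor: N = −174 + 10 log₁₀(B) + NF
10 log₁₀(9.05×10⁴) = 49.57 dB
N = −174 + 49.57 + 7.31 = −117.12 dBm
SNR = P_sig − N = −81.3 − (−117.12) = 35.82 dB → 35.8 dB

35.8 dB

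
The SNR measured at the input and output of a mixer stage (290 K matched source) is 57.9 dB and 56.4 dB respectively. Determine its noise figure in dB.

NF (dB) = SNR_in(dB) − SNR_out(dB) when the source is at T₀
NF = 57.9 − 56.4 = 1.5 dB

1.5 dB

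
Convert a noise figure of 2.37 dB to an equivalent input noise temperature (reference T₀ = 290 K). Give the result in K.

F = 10^(2.37/10) = 1.72584
T_e = (F − 1)·T₀ = (1.72584 − 1) × 290 = 210 K

210 K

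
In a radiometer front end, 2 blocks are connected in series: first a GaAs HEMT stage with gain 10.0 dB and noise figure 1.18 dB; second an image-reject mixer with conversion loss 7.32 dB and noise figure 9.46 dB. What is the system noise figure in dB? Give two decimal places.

Convert to linear (a loss of L dB is a gain of −L dB): F_i = 10^(NF_i/10), G_i = 10^(G_i,dB/10)
  Stage 1: F_1 = 10^(1.18/10) = 1.312, G_1 = 10^(10.0/10) = 10.00
  Stage 2: F_2 = 10^(9.46/10) = 8.831, G_2 = 10^(−7.32/10) = 0.1854
Friis cascade:
  F = 1.312 + (8.831 − 1)/10.00 = 2.095
NF = 10 log₁₀(2.095) = 3.21 dB

3.21 dB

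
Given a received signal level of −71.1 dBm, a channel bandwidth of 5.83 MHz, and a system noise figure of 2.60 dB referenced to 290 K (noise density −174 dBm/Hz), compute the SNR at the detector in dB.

Noise floor: N = −174 + 10 log₁₀(B) + NF
10 log₁₀(5.83×10⁶) = 67.66 dB
N = −174 + 67.66 + 2.60 = −103.74 dBm
SNR = P_sig − N = −71.1 − (−103.74) = 32.64 dB → 32.6 dB

32.6 dB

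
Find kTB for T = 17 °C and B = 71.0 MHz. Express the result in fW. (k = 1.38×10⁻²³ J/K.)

284 fW

T = 17 °C + 273.15 = 290.15 K
P_n = kTB = 1.38×10⁻²³ × 290.15 × 7.10×10⁷ = 2.84×10⁻¹³ W = 284 fW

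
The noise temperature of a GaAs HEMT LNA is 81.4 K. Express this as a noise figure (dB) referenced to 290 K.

1.07 dB

F = 1 + T_e/T₀ = 1 + 81.4/290 = 1.28069
NF = 10 log₁₀(1.28069) = 1.07 dB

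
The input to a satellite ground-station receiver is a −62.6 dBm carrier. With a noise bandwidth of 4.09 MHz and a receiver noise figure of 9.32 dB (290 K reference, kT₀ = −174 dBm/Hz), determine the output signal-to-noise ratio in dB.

Noise floor: N = −174 + 10 log₁₀(B) + NF
10 log₁₀(4.09×10⁶) = 66.12 dB
N = −174 + 66.12 + 9.32 = −98.56 dBm
SNR = P_sig − N = −62.6 − (−98.56) = 35.96 dB → 36.0 dB

36.0 dB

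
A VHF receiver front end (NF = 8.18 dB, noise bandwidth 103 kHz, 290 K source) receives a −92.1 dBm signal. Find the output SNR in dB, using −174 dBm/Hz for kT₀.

Noise floor: N = −174 + 10 log₁₀(B) + NF
10 log₁₀(1.03×10⁵) = 50.13 dB
N = −174 + 50.13 + 8.18 = −115.69 dBm
SNR = P_sig − N = −92.1 − (−115.69) = 23.59 dB → 23.6 dB

23.6 dB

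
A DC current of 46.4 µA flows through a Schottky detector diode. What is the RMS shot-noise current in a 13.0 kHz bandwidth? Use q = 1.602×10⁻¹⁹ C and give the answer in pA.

440 pA

I_n = √(2qI·B)
2qI·B = 2 × 1.602×10⁻¹⁹ × 4.64×10⁻⁵ × 1.30×10⁴ = 1.93×10⁻¹⁹ A²
I_n = √(1.93×10⁻¹⁹) = 4.40×10⁻¹⁰ A = 440 pA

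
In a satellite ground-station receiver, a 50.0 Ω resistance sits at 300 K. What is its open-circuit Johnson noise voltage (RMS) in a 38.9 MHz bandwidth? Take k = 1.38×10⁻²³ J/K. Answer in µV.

V_n = √(4kTRB)
4kTRB = 4 × 1.38×10⁻²³ × 300 × 5.00×10¹ × 3.89×10⁷ = 3.22×10⁻¹¹ V²
V_n = √(3.22×10⁻¹¹) = 5.68×10⁻⁶ V = 5.68 µV

5.68 µV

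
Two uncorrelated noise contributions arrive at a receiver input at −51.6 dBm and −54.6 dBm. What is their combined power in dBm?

−49.8 dBm

Convert to linear, add, convert back:
P₁ = 6.92×10⁻⁹ W, P₂ = 3.47×10⁻⁹ W
P_tot = 1.04×10⁻⁸ W → 10 log₁₀(P_tot / 10⁻³) = −49.8 dBm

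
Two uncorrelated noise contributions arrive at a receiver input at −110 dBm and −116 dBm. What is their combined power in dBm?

−109.0 dBm

Convert to linear, add, convert back:
P₁ = 1.00×10⁻¹⁴ W, P₂ = 2.51×10⁻¹⁵ W
P_tot = 1.25×10⁻¹⁴ W → 10 log₁₀(P_tot / 10⁻³) = −109.0 dBm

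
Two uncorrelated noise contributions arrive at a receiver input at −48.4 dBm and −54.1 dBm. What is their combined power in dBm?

−47.4 dBm

Convert to linear, add, convert back:
P₁ = 1.45×10⁻⁸ W, P₂ = 3.89×10⁻⁹ W
P_tot = 1.83×10⁻⁸ W → 10 log₁₀(P_tot / 10⁻³) = −47.4 dBm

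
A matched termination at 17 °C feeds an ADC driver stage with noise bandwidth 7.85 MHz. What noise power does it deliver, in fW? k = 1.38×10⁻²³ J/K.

T = 17 °C + 273.15 = 290.15 K
P_n = kTB = 1.38×10⁻²³ × 290.15 × 7.85×10⁶ = 3.14×10⁻¹⁴ W = 31.4 fW

31.4 fW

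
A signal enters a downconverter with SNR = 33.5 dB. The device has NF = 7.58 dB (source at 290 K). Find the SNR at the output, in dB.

25.92 dB

By definition F = SNR_in/SNR_out, so in dB: SNR_out = SNR_in − NF
SNR_out = 33.5 − 7.58 = 25.92 dB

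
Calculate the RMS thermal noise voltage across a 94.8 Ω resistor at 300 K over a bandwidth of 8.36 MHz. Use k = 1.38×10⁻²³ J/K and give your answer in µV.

V_n = √(4kTRB)
4kTRB = 4 × 1.38×10⁻²³ × 300 × 9.48×10¹ × 8.36×10⁶ = 1.31×10⁻¹¹ V²
V_n = √(1.31×10⁻¹¹) = 3.62×10⁻⁶ V = 3.62 µV

3.62 µV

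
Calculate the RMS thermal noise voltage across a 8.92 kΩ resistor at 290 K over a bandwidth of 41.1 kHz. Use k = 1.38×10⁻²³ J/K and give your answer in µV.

2.42 µV

V_n = √(4kTRB)
4kTRB = 4 × 1.38×10⁻²³ × 290 × 8.92×10³ × 4.11×10⁴ = 5.87×10⁻¹² V²
V_n = √(5.87×10⁻¹²) = 2.42×10⁻⁶ V = 2.42 µV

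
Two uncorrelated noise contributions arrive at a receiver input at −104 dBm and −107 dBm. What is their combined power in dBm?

Convert to linear, add, convert back:
P₁ = 3.98×10⁻¹⁴ W, P₂ = 2.00×10⁻¹⁴ W
P_tot = 5.98×10⁻¹⁴ W → 10 log₁₀(P_tot / 10⁻³) = −102.2 dBm

−102.2 dBm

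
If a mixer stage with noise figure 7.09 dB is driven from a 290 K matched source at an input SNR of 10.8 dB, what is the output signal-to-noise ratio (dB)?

3.71 dB

By definition F = SNR_in/SNR_out, so in dB: SNR_out = SNR_in − NF
SNR_out = 10.8 − 7.09 = 3.71 dB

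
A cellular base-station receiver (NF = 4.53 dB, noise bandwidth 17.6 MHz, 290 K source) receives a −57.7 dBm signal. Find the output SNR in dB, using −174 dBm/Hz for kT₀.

Noise floor: N = −174 + 10 log₁₀(B) + NF
10 log₁₀(1.76×10⁷) = 72.46 dB
N = −174 + 72.46 + 4.53 = −97.01 dBm
SNR = P_sig − N = −57.7 − (−97.01) = 39.31 dB → 39.3 dB

39.3 dB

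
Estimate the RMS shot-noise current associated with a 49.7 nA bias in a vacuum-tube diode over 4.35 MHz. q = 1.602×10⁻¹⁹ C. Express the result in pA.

I_n = √(2qI·B)
2qI·B = 2 × 1.602×10⁻¹⁹ × 4.97×10⁻⁸ × 4.35×10⁶ = 6.93×10⁻²⁰ A²
I_n = √(6.93×10⁻²⁰) = 2.63×10⁻¹⁰ A = 263 pA

263 pA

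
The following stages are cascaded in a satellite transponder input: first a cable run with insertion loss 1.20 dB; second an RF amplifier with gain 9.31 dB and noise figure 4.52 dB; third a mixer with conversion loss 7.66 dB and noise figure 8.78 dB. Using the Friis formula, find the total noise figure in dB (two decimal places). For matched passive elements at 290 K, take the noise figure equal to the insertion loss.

Convert to linear (a loss of L dB is a gain of −L dB): F_i = 10^(NF_i/10), G_i = 10^(G_i,dB/10)
  Stage 1: F_1 = 10^(1.20/10) = 1.318, G_1 = 10^(−1.20/10) = 0.7586
  Stage 2: F_2 = 10^(4.52/10) = 2.831, G_2 = 10^(9.31/10) = 8.531
  Stage 3: F_3 = 10^(8.78/10) = 7.551, G_3 = 10^(−7.66/10) = 0.1714
Friis cascade:
  F = 1.318 + (2.831 − 1)/0.7586 + (7.551 − 1)/6.471 = 4.745
NF = 10 log₁₀(4.745) = 6.76 dB

6.76 dB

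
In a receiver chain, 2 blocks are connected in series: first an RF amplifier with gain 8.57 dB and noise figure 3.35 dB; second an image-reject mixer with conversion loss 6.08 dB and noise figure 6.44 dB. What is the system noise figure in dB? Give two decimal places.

4.21 dB

Convert to linear (a loss of L dB is a gain of −L dB): F_i = 10^(NF_i/10), G_i = 10^(G_i,dB/10)
  Stage 1: F_1 = 10^(3.35/10) = 2.163, G_1 = 10^(8.57/10) = 7.194
  Stage 2: F_2 = 10^(6.44/10) = 4.406, G_2 = 10^(−6.08/10) = 0.2466
Friis cascade:
  F = 2.163 + (4.406 − 1)/7.194 = 2.636
NF = 10 log₁₀(2.636) = 4.21 dB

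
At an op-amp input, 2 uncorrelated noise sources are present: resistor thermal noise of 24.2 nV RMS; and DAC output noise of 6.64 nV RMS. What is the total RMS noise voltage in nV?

25.1 nV

Uncorrelated sources add in power (mean-square): V_tot = √(ΣV_i²)
V_tot = √[(2.42×10⁻⁸)² + (6.64×10⁻⁹)²] = 2.51×10⁻⁸ V = 25.1 nV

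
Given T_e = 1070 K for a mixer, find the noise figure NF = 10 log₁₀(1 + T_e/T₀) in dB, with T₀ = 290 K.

6.71 dB

F = 1 + T_e/T₀ = 1 + 1070/290 = 4.68966
NF = 10 log₁₀(4.68966) = 6.71 dB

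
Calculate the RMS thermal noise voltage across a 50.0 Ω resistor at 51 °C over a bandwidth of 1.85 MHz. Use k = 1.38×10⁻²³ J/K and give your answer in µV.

T = 51 °C + 273.15 = 324.15 K
V_n = √(4kTRB)
4kTRB = 4 × 1.38×10⁻²³ × 324.15 × 5.00×10¹ × 1.85×10⁶ = 1.66×10⁻¹² V²
V_n = √(1.66×10⁻¹²) = 1.29×10⁻⁶ V = 1.29 µV

1.29 µV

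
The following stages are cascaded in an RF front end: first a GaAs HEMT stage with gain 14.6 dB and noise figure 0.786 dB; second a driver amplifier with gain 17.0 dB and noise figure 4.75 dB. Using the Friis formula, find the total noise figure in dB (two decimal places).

Convert to linear (a loss of L dB is a gain of −L dB): F_i = 10^(NF_i/10), G_i = 10^(G_i,dB/10)
  Stage 1: F_1 = 10^(0.786/10) = 1.198, G_1 = 10^(14.6/10) = 28.84
  Stage 2: F_2 = 10^(4.75/10) = 2.985, G_2 = 10^(17.0/10) = 50.12
Friis cascade:
  F = 1.198 + (2.985 − 1)/28.84 = 1.267
NF = 10 log₁₀(1.267) = 1.03 dB

1.03 dB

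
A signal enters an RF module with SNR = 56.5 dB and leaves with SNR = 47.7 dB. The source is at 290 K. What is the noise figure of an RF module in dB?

8.8 dB

NF (dB) = SNR_in(dB) − SNR_out(dB) when the source is at T₀
NF = 56.5 − 47.7 = 8.8 dB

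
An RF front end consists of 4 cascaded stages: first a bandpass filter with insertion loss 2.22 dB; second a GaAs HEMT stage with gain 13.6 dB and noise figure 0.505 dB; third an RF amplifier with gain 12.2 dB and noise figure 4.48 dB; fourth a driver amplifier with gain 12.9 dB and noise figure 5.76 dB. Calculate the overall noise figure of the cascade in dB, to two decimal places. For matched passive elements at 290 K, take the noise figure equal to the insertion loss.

3.05 dB

Convert to linear (a loss of L dB is a gain of −L dB): F_i = 10^(NF_i/10), G_i = 10^(G_i,dB/10)
  Stage 1: F_1 = 10^(2.22/10) = 1.667, G_1 = 10^(−2.22/10) = 0.5998
  Stage 2: F_2 = 10^(0.505/10) = 1.123, G_2 = 10^(13.6/10) = 22.91
  Stage 3: F_3 = 10^(4.48/10) = 2.805, G_3 = 10^(12.2/10) = 16.60
  Stage 4: F_4 = 10^(5.76/10) = 3.767, G_4 = 10^(12.9/10) = 19.50
Friis cascade:
  F = 1.667 + (1.123 − 1)/0.5998 + (2.805 − 1)/13.74 + (3.767 − 1)/228.0 = 2.016
NF = 10 log₁₀(2.016) = 3.05 dB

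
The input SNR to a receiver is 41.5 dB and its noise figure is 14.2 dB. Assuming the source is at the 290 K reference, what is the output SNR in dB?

By definition F = SNR_in/SNR_out, so in dB: SNR_out = SNR_in − NF
SNR_out = 41.5 − 14.2 = 27.3 dB

27.3 dB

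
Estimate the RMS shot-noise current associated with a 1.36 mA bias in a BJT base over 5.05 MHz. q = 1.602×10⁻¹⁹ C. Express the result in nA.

I_n = √(2qI·B)
2qI·B = 2 × 1.602×10⁻¹⁹ × 1.36×10⁻³ × 5.05×10⁶ = 2.20×10⁻¹⁵ A²
I_n = √(2.20×10⁻¹⁵) = 4.69×10⁻⁸ A = 46.9 nA

46.9 nA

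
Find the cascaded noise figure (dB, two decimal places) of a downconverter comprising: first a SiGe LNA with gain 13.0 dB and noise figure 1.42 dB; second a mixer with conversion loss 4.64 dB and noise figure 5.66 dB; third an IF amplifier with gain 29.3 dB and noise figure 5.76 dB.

2.84 dB

Convert to linear (a loss of L dB is a gain of −L dB): F_i = 10^(NF_i/10), G_i = 10^(G_i,dB/10)
  Stage 1: F_1 = 10^(1.42/10) = 1.387, G_1 = 10^(13.0/10) = 19.95
  Stage 2: F_2 = 10^(5.66/10) = 3.681, G_2 = 10^(−4.64/10) = 0.3436
  Stage 3: F_3 = 10^(5.76/10) = 3.767, G_3 = 10^(29.3/10) = 851.1
Friis cascade:
  F = 1.387 + (3.681 − 1)/19.95 + (3.767 − 1)/6.855 = 1.925
NF = 10 log₁₀(1.925) = 2.84 dB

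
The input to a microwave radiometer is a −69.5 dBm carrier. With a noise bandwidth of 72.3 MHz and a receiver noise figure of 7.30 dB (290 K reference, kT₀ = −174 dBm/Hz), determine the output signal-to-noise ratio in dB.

18.6 dB

Noise floor: N = −174 + 10 log₁₀(B) + NF
10 log₁₀(7.23×10⁷) = 78.59 dB
N = −174 + 78.59 + 7.30 = −88.11 dBm
SNR = P_sig − N = −69.5 − (−88.11) = 18.61 dB → 18.6 dB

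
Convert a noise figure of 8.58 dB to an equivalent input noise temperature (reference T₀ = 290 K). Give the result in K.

1801 K

F = 10^(8.58/10) = 7.21107
T_e = (F − 1)·T₀ = (7.21107 − 1) × 290 = 1801 K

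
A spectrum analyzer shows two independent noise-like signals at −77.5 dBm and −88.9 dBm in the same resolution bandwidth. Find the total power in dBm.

Convert to linear, add, convert back:
P₁ = 1.78×10⁻¹¹ W, P₂ = 1.29×10⁻¹² W
P_tot = 1.91×10⁻¹¹ W → 10 log₁₀(P_tot / 10⁻³) = −77.2 dBm

−77.2 dBm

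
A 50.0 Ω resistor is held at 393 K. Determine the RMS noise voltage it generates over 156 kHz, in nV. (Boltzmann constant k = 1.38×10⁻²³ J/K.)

V_n = √(4kTRB)
4kTRB = 4 × 1.38×10⁻²³ × 393 × 5.00×10¹ × 1.56×10⁵ = 1.69×10⁻¹³ V²
V_n = √(1.69×10⁻¹³) = 4.11×10⁻⁷ V = 411 nV

411 nV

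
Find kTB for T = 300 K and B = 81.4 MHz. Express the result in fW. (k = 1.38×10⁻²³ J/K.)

P_n = kTB = 1.38×10⁻²³ × 300 × 8.14×10⁷ = 3.37×10⁻¹³ W = 337 fW

337 fW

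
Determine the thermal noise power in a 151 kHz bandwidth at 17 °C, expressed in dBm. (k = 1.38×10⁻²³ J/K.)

T = 17 °C + 273.15 = 290.15 K
P_n = kTB = 1.38×10⁻²³ × 290.15 × 1.51×10⁵ = 6.05×10⁻¹⁶ W
In dBm: 10 log₁₀(6.05×10⁻¹⁶ / 10⁻³) = −122.2 dBm

−122.2 dBm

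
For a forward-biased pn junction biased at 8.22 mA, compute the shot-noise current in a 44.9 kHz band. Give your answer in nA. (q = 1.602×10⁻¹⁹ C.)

I_n = √(2qI·B)
2qI·B = 2 × 1.602×10⁻¹⁹ × 8.22×10⁻³ × 4.49×10⁴ = 1.18×10⁻¹⁶ A²
I_n = √(1.18×10⁻¹⁶) = 1.09×10⁻⁸ A = 10.9 nA

10.9 nA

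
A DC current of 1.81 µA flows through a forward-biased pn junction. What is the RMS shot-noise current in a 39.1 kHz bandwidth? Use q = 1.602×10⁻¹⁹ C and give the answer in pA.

I_n = √(2qI·B)
2qI·B = 2 × 1.602×10⁻¹⁹ × 1.81×10⁻⁶ × 3.91×10⁴ = 2.27×10⁻²⁰ A²
I_n = √(2.27×10⁻²⁰) = 1.51×10⁻¹⁰ A = 151 pA

151 pA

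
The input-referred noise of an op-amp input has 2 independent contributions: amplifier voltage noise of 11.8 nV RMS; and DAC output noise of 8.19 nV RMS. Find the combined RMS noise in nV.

Uncorrelated sources add in power (mean-square): V_tot = √(ΣV_i²)
V_tot = √[(1.18×10⁻⁸)² + (8.19×10⁻⁹)²] = 1.44×10⁻⁸ V = 14.4 nV

14.4 nV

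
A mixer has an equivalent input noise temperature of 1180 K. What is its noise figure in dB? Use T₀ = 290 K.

7.05 dB

F = 1 + T_e/T₀ = 1 + 1180/290 = 5.06897
NF = 10 log₁₀(5.06897) = 7.05 dB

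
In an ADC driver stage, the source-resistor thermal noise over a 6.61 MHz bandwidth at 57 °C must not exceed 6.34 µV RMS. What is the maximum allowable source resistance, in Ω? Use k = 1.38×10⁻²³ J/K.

334 Ω

T = 57 °C + 273.15 = 330.15 K
Johnson–Nyquist: V_n = √(4kTRB) ⇒ R = V_n² / (4kTB)
4kTB = 4 × 1.38×10⁻²³ × 330.15 × 6.61×10⁶ = 1.20×10⁻¹³
R = (6.34×10⁻⁶)² / 1.20×10⁻¹³ = 3.34×10² Ω = 334 Ω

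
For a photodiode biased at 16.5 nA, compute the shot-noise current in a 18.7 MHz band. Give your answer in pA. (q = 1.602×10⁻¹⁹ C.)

I_n = √(2qI·B)
2qI·B = 2 × 1.602×10⁻¹⁹ × 1.65×10⁻⁸ × 1.87×10⁷ = 9.89×10⁻²⁰ A²
I_n = √(9.89×10⁻²⁰) = 3.14×10⁻¹⁰ A = 314 pA

314 pA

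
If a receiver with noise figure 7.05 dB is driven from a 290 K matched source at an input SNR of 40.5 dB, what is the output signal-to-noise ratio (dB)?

33.45 dB

By definition F = SNR_in/SNR_out, so in dB: SNR_out = SNR_in − NF
SNR_out = 40.5 − 7.05 = 33.45 dB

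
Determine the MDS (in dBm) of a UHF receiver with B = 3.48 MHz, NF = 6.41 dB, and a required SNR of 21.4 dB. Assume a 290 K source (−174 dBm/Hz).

−80.8 dBm

Sensitivity = −174 + 10 log₁₀(B) + NF + SNR_min
= −174 + 65.42 + 6.41 + 21.4
= −80.77 dBm → −80.8 dBm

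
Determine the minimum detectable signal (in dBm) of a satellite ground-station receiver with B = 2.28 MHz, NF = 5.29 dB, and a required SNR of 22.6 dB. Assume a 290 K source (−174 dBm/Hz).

Sensitivity = −174 + 10 log₁₀(B) + NF + SNR_min
= −174 + 63.58 + 5.29 + 22.6
= −82.53 dBm → −82.5 dBm

−82.5 dBm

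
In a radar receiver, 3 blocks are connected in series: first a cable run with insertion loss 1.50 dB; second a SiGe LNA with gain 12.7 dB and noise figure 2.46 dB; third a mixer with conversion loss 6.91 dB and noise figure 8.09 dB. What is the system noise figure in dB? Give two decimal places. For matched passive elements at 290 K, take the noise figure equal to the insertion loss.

4.63 dB

Convert to linear (a loss of L dB is a gain of −L dB): F_i = 10^(NF_i/10), G_i = 10^(G_i,dB/10)
  Stage 1: F_1 = 10^(1.50/10) = 1.413, G_1 = 10^(−1.50/10) = 0.7079
  Stage 2: F_2 = 10^(2.46/10) = 1.762, G_2 = 10^(12.7/10) = 18.62
  Stage 3: F_3 = 10^(8.09/10) = 6.442, G_3 = 10^(−6.91/10) = 0.2037
Friis cascade:
  F = 1.413 + (1.762 − 1)/0.7079 + (6.442 − 1)/13.18 = 2.902
NF = 10 log₁₀(2.902) = 4.63 dB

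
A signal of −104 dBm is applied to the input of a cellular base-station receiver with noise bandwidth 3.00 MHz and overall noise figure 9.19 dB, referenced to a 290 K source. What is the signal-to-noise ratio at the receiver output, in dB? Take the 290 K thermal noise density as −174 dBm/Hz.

−4.0 dB

Noise floor: N = −174 + 10 log₁₀(B) + NF
10 log₁₀(3.00×10⁶) = 64.77 dB
N = −174 + 64.77 + 9.19 = −100.04 dBm
SNR = P_sig − N = −104 − (−100.04) = −3.96 dB → −4.0 dB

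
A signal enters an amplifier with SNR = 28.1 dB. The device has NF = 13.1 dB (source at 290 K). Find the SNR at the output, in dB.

By definition F = SNR_in/SNR_out, so in dB: SNR_out = SNR_in − NF
SNR_out = 28.1 − 13.1 = 15.0 dB

15.0 dB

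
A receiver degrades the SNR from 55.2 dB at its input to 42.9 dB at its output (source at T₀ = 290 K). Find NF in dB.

12.3 dB

NF (dB) = SNR_in(dB) − SNR_out(dB) when the source is at T₀
NF = 55.2 − 42.9 = 12.3 dB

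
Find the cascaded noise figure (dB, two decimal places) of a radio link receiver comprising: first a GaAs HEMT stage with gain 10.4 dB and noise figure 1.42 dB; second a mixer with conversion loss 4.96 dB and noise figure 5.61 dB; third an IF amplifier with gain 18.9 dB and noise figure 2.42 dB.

2.65 dB

Convert to linear (a loss of L dB is a gain of −L dB): F_i = 10^(NF_i/10), G_i = 10^(G_i,dB/10)
  Stage 1: F_1 = 10^(1.42/10) = 1.387, G_1 = 10^(10.4/10) = 10.96
  Stage 2: F_2 = 10^(5.61/10) = 3.639, G_2 = 10^(−4.96/10) = 0.3192
  Stage 3: F_3 = 10^(2.42/10) = 1.746, G_3 = 10^(18.9/10) = 77.62
Friis cascade:
  F = 1.387 + (3.639 − 1)/10.96 + (1.746 − 1)/3.499 = 1.841
NF = 10 log₁₀(1.841) = 2.65 dB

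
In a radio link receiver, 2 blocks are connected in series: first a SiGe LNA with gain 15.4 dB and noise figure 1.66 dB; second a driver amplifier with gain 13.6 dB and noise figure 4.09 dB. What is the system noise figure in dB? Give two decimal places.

Convert to linear (a loss of L dB is a gain of −L dB): F_i = 10^(NF_i/10), G_i = 10^(G_i,dB/10)
  Stage 1: F_1 = 10^(1.66/10) = 1.466, G_1 = 10^(15.4/10) = 34.67
  Stage 2: F_2 = 10^(4.09/10) = 2.564, G_2 = 10^(13.6/10) = 22.91
Friis cascade:
  F = 1.466 + (2.564 − 1)/34.67 = 1.511
NF = 10 log₁₀(1.511) = 1.79 dB

1.79 dB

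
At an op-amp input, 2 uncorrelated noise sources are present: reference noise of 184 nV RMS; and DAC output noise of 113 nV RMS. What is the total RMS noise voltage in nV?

216 nV

Uncorrelated sources add in power (mean-square): V_tot = √(ΣV_i²)
V_tot = √[(1.84×10⁻⁷)² + (1.13×10⁻⁷)²] = 2.16×10⁻⁷ V = 216 nV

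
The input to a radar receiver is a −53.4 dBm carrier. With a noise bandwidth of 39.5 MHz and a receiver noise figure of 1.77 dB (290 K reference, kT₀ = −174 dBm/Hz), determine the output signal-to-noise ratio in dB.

42.9 dB

Noise floor: N = −174 + 10 log₁₀(B) + NF
10 log₁₀(3.95×10⁷) = 75.97 dB
N = −174 + 75.97 + 1.77 = −96.26 dBm
SNR = P_sig − N = −53.4 − (−96.26) = 42.86 dB → 42.9 dB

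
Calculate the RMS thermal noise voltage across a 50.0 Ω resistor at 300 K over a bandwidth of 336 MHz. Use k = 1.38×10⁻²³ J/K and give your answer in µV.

V_n = √(4kTRB)
4kTRB = 4 × 1.38×10⁻²³ × 300 × 5.00×10¹ × 3.36×10⁸ = 2.78×10⁻¹⁰ V²
V_n = √(2.78×10⁻¹⁰) = 1.67×10⁻⁵ V = 16.7 µV

16.7 µV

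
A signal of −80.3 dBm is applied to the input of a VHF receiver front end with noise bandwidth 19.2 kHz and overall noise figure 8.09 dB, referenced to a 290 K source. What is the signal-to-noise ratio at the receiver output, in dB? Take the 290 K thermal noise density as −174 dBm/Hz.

42.8 dB

Noise floor: N = −174 + 10 log₁₀(B) + NF
10 log₁₀(1.92×10⁴) = 42.83 dB
N = −174 + 42.83 + 8.09 = −123.08 dBm
SNR = P_sig − N = −80.3 − (−123.08) = 42.78 dB → 42.8 dB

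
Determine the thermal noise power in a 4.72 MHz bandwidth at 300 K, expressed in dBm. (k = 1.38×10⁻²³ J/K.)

P_n = kTB = 1.38×10⁻²³ × 300 × 4.72×10⁶ = 1.95×10⁻¹⁴ W
In dBm: 10 log₁₀(1.95×10⁻¹⁴ / 10⁻³) = −107.1 dBm

−107.1 dBm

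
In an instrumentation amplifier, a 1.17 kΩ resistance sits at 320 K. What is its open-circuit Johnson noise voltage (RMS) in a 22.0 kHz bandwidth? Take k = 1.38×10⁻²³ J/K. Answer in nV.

V_n = √(4kTRB)
4kTRB = 4 × 1.38×10⁻²³ × 320 × 1.17×10³ × 2.20×10⁴ = 4.55×10⁻¹³ V²
V_n = √(4.55×10⁻¹³) = 6.74×10⁻⁷ V = 674 nV

674 nV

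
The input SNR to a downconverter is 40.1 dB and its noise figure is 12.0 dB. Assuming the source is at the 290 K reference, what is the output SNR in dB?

28.1 dB

By definition F = SNR_in/SNR_out, so in dB: SNR_out = SNR_in − NF
SNR_out = 40.1 − 12.0 = 28.1 dB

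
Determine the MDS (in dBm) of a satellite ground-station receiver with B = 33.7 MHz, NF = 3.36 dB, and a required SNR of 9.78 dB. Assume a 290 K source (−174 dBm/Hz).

Sensitivity = −174 + 10 log₁₀(B) + NF + SNR_min
= −174 + 75.28 + 3.36 + 9.78
= −85.58 dBm → −85.6 dBm

−85.6 dBm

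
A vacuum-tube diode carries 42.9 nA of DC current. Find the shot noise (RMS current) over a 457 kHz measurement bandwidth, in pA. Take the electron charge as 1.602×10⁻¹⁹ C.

79.3 pA

I_n = √(2qI·B)
2qI·B = 2 × 1.602×10⁻¹⁹ × 4.29×10⁻⁸ × 4.57×10⁵ = 6.28×10⁻²¹ A²
I_n = √(6.28×10⁻²¹) = 7.93×10⁻¹¹ A = 79.3 pA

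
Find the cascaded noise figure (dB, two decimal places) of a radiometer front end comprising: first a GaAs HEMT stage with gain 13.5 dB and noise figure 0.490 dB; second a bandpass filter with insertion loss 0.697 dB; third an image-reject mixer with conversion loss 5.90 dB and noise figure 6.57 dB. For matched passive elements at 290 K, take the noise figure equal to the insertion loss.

1.18 dB

Convert to linear (a loss of L dB is a gain of −L dB): F_i = 10^(NF_i/10), G_i = 10^(G_i,dB/10)
  Stage 1: F_1 = 10^(0.490/10) = 1.119, G_1 = 10^(13.5/10) = 22.39
  Stage 2: F_2 = 10^(0.697/10) = 1.174, G_2 = 10^(−0.697/10) = 0.8517
  Stage 3: F_3 = 10^(6.57/10) = 4.539, G_3 = 10^(−5.90/10) = 0.2570
Friis cascade:
  F = 1.119 + (1.174 − 1)/22.39 + (4.539 − 1)/19.07 = 1.313
NF = 10 log₁₀(1.313) = 1.18 dB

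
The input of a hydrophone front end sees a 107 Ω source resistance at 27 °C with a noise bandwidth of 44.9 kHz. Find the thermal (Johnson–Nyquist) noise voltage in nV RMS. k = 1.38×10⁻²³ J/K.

T = 27 °C + 273.15 = 300.15 K
V_n = √(4kTRB)
4kTRB = 4 × 1.38×10⁻²³ × 300.15 × 1.07×10² × 4.49×10⁴ = 7.96×10⁻¹⁴ V²
V_n = √(7.96×10⁻¹⁴) = 2.82×10⁻⁷ V = 282 nV

282 nV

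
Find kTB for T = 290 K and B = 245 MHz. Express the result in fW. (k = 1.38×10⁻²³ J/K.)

980 fW

P_n = kTB = 1.38×10⁻²³ × 290 × 2.45×10⁸ = 9.80×10⁻¹³ W = 980 fW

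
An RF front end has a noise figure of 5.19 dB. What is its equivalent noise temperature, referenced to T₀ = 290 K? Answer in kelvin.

F = 10^(5.19/10) = 3.3037
T_e = (F − 1)·T₀ = (3.3037 − 1) × 290 = 668 K

668 K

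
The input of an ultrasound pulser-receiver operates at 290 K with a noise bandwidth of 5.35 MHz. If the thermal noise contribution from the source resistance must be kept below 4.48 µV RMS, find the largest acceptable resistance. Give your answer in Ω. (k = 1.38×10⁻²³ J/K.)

234 Ω

Johnson–Nyquist: V_n = √(4kTRB) ⇒ R = V_n² / (4kTB)
4kTB = 4 × 1.38×10⁻²³ × 290 × 5.35×10⁶ = 8.56×10⁻¹⁴
R = (4.48×10⁻⁶)² / 8.56×10⁻¹⁴ = 2.34×10² Ω = 234 Ω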